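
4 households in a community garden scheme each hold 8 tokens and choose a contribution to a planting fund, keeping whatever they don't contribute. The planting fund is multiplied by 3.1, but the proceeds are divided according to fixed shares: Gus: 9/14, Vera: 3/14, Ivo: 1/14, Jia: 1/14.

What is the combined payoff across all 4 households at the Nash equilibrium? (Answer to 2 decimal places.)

For player j, contributing a unit is worthwhile iff 3.1 × (j's share) ≥ 1, i.e. iff j's share is at least 0.3226.
Only Gus (9/14) clears that bar, contributing 8; the remaining 3 contribute 0. Total contributed: 8.
The planting fund pays out 3.1 × 8 = 24.80 in total (split across the unequal shares, but the aggregate is all that matters for the group sum).
The 3 free-riders keep 8 each, adding 24. Group total = 24 + 24.80 = 48.80.

48.80 tokens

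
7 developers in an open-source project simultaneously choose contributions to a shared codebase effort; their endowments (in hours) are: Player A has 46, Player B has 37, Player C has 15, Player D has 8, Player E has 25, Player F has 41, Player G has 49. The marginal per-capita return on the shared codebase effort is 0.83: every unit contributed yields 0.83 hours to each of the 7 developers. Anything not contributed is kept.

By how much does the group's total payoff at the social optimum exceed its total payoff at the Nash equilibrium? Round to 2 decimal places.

The private return per contributed unit is 0.83 < 1 for everyone, so the Nash equilibrium is zero contribution and the group total is Σ E_j = 46 + 37 + 15 + 8 + 25 + 41 + 49 = 221.
Each contributed unit returns 5.810 to the group, so the social optimum is full contribution by everyone: group total = 5.810 × 221 = 1284.01.
Efficiency loss = (5.810 − 1) × 221 = 1063.01.

1063.01 hours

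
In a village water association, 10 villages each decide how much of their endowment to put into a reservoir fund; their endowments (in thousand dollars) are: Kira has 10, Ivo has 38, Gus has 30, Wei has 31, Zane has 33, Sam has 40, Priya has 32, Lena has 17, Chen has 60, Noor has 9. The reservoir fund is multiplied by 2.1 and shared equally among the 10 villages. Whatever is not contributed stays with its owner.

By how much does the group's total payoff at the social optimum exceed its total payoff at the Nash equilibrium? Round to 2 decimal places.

330.00 thousand dollars

The private return per contributed unit is 2.1/10 = 0.2100 < 1 for every player regardless of endowment, so the Nash equilibrium is zero contribution and the group total is Σ E_j = 10 + 38 + 30 + 31 + 33 + 40 + 32 + 17 + 60 + 9 = 300.
Each contributed unit returns 2.100 to the group, so the social optimum is full contribution by everyone: group total = 2.100 × 300 = 630.00.
Efficiency loss = (2.100 − 1) × 300 = 330.00.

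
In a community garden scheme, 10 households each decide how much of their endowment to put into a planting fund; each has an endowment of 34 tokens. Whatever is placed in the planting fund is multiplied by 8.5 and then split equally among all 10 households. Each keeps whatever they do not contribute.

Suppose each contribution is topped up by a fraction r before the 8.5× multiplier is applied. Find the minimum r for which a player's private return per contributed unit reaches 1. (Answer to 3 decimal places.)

With matching at rate r, one contributed unit becomes (1 + r) in the planting fund and returns 8.5 × (1 + r) / 10 to the contributor.
Setting this equal to 1: 1 + r = 10/8.5 = 1.1765.
So the minimum matching rate is r = 1.1765 − 1 = 0.176.

0.176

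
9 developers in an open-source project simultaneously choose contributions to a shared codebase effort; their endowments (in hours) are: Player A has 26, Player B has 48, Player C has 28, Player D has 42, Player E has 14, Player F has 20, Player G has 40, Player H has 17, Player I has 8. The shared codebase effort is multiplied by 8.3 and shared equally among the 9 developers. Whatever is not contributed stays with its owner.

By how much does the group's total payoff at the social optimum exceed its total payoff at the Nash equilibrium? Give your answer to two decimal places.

1773.90 hours

The private return per contributed unit is 8.3/9 = 0.9222 < 1 for every player regardless of endowment, so the Nash equilibrium is zero contribution and the group total is Σ E_j = 26 + 48 + 28 + 42 + 14 + 20 + 40 + 17 + 8 = 243.
Each contributed unit returns 8.300 to the group, so the social optimum is full contribution by everyone: group total = 8.300 × 243 = 2016.90.
Efficiency loss = (8.300 − 1) × 243 = 1773.90.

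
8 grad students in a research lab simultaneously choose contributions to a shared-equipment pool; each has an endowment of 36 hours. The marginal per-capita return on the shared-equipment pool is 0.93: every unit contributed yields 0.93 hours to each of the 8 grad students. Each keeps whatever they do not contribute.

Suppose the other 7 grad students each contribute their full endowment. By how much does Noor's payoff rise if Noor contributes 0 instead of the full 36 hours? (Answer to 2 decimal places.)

Switching from a contribution of 36 to 0 lets Noor keep an extra 36 hours, but lowers the shared-equipment pool by 36, which costs Noor their own share of that drop: 0.93 × 36 = 33.48.
Net gain = 36 − 33.48 = 2.52. The private return per contributed unit (0.93) is below 1, so free-riding is indeed the best response regardless of what the others do.

2.52 hours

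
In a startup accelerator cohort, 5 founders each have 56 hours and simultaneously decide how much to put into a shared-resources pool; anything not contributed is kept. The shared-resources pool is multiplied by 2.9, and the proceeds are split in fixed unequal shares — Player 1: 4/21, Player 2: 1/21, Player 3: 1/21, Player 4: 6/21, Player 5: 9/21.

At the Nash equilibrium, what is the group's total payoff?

A player with share s gets back 2.9·s per unit contributed, so full contribution is dominant for anyone with s > 1/2.9 = 0.3448 and zero contribution is dominant for anyone below.
Player 5 alone (share 9/21) is above the threshold, contributing 56; the remaining 4 contribute 0. Total contributed: 56.
The shared-resources pool pays out 2.9 × 56 = 162.40 in total (split across the unequal shares, but the aggregate is all that matters for the group sum).
The 4 free-riders keep 56 each, adding 224. Group total = 224 + 162.40 = 386.40.

386.40 hours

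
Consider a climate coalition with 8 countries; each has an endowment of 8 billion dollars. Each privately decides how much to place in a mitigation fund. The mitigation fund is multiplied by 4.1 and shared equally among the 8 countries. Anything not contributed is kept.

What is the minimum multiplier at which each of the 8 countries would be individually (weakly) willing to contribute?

A contributed unit returns (multiplier)/8 to its contributor.
This reaches 1 exactly when the multiplier is 8.

8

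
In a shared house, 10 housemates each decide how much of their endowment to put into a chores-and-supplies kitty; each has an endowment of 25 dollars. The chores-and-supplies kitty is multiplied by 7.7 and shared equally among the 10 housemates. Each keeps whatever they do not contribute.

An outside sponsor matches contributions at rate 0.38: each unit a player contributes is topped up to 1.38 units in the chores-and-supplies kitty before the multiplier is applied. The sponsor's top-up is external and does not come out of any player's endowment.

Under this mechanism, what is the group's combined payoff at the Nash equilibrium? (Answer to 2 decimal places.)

2656.50 dollars

The effective private return per unit is now 7.7 × 1.38 / 10 = 1.0626 > 1, so every player's dominant strategy flips to full contribution.
At the Nash equilibrium everyone contributes 25. Group total payoff = 7.7 × 1.38 × 250 = 2656.50.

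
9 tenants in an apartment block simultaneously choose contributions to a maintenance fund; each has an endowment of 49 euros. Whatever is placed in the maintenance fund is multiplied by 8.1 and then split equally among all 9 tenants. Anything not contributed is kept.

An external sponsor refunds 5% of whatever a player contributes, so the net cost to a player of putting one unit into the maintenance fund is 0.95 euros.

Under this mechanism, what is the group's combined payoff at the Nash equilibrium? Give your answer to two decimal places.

Even with the mechanism, each unit contributed returns only (8.1/9) / 0.95 = 0.9474 per unit of net cost, so contributing nothing is still dominant.
Everyone keeps their endowment and the group total is 9 × 49 = 441.

441.00 euros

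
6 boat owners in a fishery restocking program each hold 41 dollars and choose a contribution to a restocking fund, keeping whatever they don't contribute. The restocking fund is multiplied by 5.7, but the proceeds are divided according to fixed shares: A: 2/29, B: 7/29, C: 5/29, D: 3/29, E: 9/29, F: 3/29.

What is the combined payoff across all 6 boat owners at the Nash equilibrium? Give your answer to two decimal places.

A player with share s gets back 5.7·s per unit contributed, so full contribution is dominant for anyone with s > 1/5.7 = 0.1754 and zero contribution is dominant for anyone below.
B and E clear that bar, contributing 41 each; the remaining 4 contribute 0. Total contributed: 82.
The restocking fund pays out 5.7 × 82 = 467.40 in total (split across the unequal shares, but the aggregate is all that matters for the group sum).
The 4 free-riders keep 41 each, adding 164. Group total = 164 + 467.40 = 631.40.

631.40 dollars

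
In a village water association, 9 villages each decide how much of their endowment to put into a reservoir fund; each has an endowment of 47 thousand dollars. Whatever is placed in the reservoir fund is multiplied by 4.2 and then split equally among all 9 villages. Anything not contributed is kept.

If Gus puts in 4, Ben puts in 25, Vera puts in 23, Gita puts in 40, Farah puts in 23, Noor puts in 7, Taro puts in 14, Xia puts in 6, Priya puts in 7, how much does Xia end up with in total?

Total contributed: 4 + 25 + 23 + 40 + 23 + 7 + 14 + 6 + 7 = 149.
Each receives 4.2 × 149 / 9 = 69.53 from the reservoir fund.
Xia keeps 47 − 6 = 41, so Xia's payoff is 41 + 69.53 = 110.53.

110.53 thousand dollars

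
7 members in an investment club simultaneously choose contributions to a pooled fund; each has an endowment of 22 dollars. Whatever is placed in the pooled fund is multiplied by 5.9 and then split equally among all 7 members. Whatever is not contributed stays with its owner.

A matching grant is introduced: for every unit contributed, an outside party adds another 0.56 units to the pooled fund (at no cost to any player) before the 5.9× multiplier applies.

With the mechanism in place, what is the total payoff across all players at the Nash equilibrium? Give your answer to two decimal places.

The effective private return per unit is now 5.9 × 1.56 / 7 = 1.3149 > 1, so every player's dominant strategy flips to full contribution.
At the Nash equilibrium everyone contributes 22. Group total payoff = 5.9 × 1.56 × 154 = 1417.42.

1417.42 dollars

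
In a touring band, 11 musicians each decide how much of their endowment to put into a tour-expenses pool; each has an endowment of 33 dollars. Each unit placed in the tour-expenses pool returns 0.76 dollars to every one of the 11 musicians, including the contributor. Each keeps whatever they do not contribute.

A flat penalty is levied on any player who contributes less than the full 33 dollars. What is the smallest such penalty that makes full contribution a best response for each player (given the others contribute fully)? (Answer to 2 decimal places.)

Given the others contribute fully, the best deviation is to contribute 0 (any partial contribution still incurs the fine and gives up units whose private return 0.76 is below 1).
Deviating from 33 to 0 saves 33 dollars but forfeits the deviator's share of the drop in the tour-expenses pool: 0.76 × 33 = 25.08.
So the deviation gain is 33 − 25.08 = 7.92, and the fine must be at least 7.92 dollars to wipe it out.

7.92 dollars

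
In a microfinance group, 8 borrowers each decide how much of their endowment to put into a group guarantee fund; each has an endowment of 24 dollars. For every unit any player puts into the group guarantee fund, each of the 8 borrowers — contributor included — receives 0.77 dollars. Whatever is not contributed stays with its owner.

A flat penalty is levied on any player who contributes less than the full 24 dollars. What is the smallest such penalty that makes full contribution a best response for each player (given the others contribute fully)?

5.52 dollars

Given the others contribute fully, the best deviation is to contribute 0 (any partial contribution still incurs the fine and gives up units whose private return 0.77 is below 1).
Deviating from 24 to 0 saves 24 dollars but forfeits the deviator's share of the drop in the group guarantee fund: 0.77 × 24 = 18.48.
So the deviation gain is 24 − 18.48 = 5.52, and the fine must be at least 5.52 dollars to wipe it out.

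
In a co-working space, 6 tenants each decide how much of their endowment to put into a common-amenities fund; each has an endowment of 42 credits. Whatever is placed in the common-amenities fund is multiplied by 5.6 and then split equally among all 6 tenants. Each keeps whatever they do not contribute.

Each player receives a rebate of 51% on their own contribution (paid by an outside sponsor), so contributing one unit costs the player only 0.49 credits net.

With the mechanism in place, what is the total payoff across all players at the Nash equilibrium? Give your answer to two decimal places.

With the mechanism, a contributed unit returns (5.6/6) / 0.49 = 1.9048 per unit of net cost to the contributor — now above 1 — so contributing fully is weakly dominant for every player.
At the Nash equilibrium everyone contributes 42. Group total payoff = 6 × (42 × 0.51 + 5.6 × 42) = 1539.72.

1539.72 credits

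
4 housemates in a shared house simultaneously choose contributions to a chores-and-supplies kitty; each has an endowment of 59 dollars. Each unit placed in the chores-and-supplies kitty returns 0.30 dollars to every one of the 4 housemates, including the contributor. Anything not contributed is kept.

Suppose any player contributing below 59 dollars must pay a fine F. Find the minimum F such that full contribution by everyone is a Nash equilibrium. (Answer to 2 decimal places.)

41.30 dollars

Given the others contribute fully, the best deviation is to contribute 0 (any partial contribution still incurs the fine and gives up units whose private return 0.30 is below 1).
Deviating from 59 to 0 saves 59 dollars but forfeits the deviator's share of the drop in the chores-and-supplies kitty: 0.30 × 59 = 17.70.
So the deviation gain is 59 − 17.70 = 41.30, and the fine must be at least 41.30 dollars to wipe it out.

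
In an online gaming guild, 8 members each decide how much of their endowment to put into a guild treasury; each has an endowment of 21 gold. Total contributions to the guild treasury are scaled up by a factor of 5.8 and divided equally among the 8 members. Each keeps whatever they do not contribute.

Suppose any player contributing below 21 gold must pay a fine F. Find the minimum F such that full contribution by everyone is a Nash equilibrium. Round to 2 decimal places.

Given the others contribute fully, the best deviation is to contribute 0 (any partial contribution still incurs the fine and gives up units whose private return 0.7250 is below 1).
Deviating from 21 to 0 saves 21 gold but forfeits the deviator's share of the drop in the guild treasury: 5.8/8 × 21 = 15.22.
So the deviation gain is 21 − 15.22 = 5.78, and the fine must be at least 5.78 gold to wipe it out.

5.78 gold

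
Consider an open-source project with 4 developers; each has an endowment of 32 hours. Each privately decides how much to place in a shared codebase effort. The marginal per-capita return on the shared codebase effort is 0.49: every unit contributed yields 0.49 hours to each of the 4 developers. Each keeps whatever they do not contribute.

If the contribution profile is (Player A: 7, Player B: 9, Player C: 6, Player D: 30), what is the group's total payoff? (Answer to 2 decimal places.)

177.92 hours

Total contributed: 7 + 9 + 6 + 30 = 52; total kept: 4 × 32 − 52 = 76.
The shared codebase effort pays out 0.49 × 4 × 52 = 101.92 in aggregate.
Group total = 76 + 101.92 = 177.92.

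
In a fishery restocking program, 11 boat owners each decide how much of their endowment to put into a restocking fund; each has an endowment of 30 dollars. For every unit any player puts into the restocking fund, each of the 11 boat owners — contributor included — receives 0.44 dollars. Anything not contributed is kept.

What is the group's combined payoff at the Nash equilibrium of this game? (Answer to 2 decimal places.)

330.00 dollars

The private return per contributed unit is 0.44 < 1, so contributing 0 is dominant for every player. At the Nash equilibrium everyone keeps their 30, and the group total is 11 × 30 = 330.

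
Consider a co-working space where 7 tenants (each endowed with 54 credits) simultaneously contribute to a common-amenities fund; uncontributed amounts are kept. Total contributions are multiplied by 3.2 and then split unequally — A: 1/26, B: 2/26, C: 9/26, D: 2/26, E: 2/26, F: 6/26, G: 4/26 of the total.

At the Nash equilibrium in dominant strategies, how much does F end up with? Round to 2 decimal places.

93.88 credits

A player with share s gets back 3.2·s per unit contributed, so full contribution is dominant for anyone with s > 1/3.2 = 0.3125 and zero contribution is dominant for anyone below.
The only share above 0.3125 is C's 9/26, contributing 54; the remaining 6 contribute 0. Total contributed: 54.
F keeps 54 and receives 3.2 × 54 × 6/26 = 39.88 from the common-amenities fund, for a payoff of 93.88.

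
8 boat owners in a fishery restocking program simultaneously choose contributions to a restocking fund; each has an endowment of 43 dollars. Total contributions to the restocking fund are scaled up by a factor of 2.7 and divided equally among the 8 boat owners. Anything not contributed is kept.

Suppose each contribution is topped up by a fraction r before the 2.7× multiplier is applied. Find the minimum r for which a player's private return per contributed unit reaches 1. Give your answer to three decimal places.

With matching at rate r, one contributed unit becomes (1 + r) in the restocking fund and returns 2.7 × (1 + r) / 8 to the contributor.
Setting this equal to 1: 1 + r = 8/2.7 = 2.9630.
So the minimum matching rate is r = 2.9630 − 1 = 1.963.

1.963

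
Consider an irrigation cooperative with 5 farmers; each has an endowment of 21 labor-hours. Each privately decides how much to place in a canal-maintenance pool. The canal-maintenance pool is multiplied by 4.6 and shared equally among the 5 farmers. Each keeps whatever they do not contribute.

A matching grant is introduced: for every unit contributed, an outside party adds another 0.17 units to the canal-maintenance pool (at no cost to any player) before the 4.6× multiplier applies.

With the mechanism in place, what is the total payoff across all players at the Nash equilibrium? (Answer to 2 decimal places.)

565.11 labor-hours

The effective private return per unit is now 4.6 × 1.17 / 5 = 1.0764 > 1, so every player's dominant strategy flips to full contribution.
At the Nash equilibrium everyone contributes 21. Group total payoff = 4.6 × 1.17 × 105 = 565.11.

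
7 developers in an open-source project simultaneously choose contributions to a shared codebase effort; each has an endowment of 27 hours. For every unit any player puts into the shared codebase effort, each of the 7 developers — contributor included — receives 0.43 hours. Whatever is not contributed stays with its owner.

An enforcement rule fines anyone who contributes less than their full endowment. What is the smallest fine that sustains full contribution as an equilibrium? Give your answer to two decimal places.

15.39 hours

Given the others contribute fully, the best deviation is to contribute 0 (any partial contribution still incurs the fine and gives up units whose private return 0.43 is below 1).
Deviating from 27 to 0 saves 27 hours but forfeits the deviator's share of the drop in the shared codebase effort: 0.43 × 27 = 11.61.
So the deviation gain is 27 − 11.61 = 15.39, and the fine must be at least 15.39 hours to wipe it out.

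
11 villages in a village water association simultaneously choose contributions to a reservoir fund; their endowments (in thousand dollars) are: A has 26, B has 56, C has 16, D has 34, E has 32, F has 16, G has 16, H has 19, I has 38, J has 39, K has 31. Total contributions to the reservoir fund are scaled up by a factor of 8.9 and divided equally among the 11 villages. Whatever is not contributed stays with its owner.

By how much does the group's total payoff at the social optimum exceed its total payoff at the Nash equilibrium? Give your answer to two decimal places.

2551.70 thousand dollars

The private return per contributed unit is 8.9/11 = 0.8091 < 1 for every player regardless of endowment, so the Nash equilibrium is zero contribution and the group total is Σ E_j = 26 + 56 + 16 + 34 + 32 + 16 + 16 + 19 + 38 + 39 + 31 = 323.
Each contributed unit returns 8.900 to the group, so the social optimum is full contribution by everyone: group total = 8.900 × 323 = 2874.70.
Efficiency loss = (8.900 − 1) × 323 = 2551.70.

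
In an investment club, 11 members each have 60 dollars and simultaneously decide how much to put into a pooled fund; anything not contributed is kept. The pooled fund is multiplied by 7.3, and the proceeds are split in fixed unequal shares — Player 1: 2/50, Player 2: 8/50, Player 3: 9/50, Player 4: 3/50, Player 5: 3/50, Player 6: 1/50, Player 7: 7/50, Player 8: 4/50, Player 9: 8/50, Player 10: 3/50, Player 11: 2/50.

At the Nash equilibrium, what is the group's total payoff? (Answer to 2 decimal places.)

2172.00 dollars

A player with share s gets back 7.3·s per unit contributed, so full contribution is dominant for anyone with s > 1/7.3 = 0.1370 and zero contribution is dominant for anyone below.
Player 2, Player 3, Player 7 and Player 9 clear that bar, contributing 60 each; the remaining 7 contribute 0. Total contributed: 240.
The pooled fund pays out 7.3 × 240 = 1752.00 in total (split across the unequal shares, but the aggregate is all that matters for the group sum).
The 7 free-riders keep 60 each, adding 420. Group total = 420 + 1752.00 = 2172.00.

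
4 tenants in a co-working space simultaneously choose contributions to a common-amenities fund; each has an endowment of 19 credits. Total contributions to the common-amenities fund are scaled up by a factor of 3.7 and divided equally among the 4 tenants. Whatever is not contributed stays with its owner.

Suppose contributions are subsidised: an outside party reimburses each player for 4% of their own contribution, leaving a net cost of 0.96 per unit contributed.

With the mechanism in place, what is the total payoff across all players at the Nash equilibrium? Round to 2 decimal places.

With the mechanism, a contributed unit returns (3.7/4) / 0.96 = 0.9635 per unit of net cost — still below 1 — so contributing 0 remains dominant for every player.
Everyone keeps their endowment and the group total is 4 × 19 = 76.

76.00 credits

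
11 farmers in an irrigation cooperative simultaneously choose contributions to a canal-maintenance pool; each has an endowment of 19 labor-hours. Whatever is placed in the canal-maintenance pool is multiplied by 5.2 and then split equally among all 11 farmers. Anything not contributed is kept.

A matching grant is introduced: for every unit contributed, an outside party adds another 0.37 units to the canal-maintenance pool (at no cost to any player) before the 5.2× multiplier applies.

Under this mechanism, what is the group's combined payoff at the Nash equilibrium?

Even with the mechanism, each unit contributed returns only 5.2 × 1.37 / 11 = 0.6476 per unit of net cost, so contributing nothing is still dominant.
At the Nash equilibrium no one contributes; group total payoff = 11 × 19 = 209.

209.00 labor-hours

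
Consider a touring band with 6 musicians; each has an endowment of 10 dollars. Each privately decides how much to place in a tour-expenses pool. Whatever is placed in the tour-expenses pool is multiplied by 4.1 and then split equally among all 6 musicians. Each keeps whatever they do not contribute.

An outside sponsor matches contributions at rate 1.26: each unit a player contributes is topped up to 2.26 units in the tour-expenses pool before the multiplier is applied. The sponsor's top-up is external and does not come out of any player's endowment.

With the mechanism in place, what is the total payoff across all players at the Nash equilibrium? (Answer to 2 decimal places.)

The effective private return per unit is now 4.1 × 2.26 / 6 = 1.5443 > 1, so every player's dominant strategy flips to full contribution.
At the Nash equilibrium everyone contributes 10. Group total payoff = 4.1 × 2.26 × 60 = 555.96.

555.96 dollars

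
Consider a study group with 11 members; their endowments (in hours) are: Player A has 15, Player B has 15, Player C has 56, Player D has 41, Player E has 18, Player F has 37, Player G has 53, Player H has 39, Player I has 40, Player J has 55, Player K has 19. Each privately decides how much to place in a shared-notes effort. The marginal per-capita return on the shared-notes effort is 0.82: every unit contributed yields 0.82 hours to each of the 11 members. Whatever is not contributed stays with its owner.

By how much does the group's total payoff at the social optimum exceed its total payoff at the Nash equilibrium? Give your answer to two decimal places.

The private return per contributed unit is 0.82 < 1 for everyone, so the Nash equilibrium is zero contribution and the group total is Σ E_j = 15 + 15 + 56 + 41 + 18 + 37 + 53 + 39 + 40 + 55 + 19 = 388.
Each contributed unit returns 9.020 to the group, so the social optimum is full contribution by everyone: group total = 9.020 × 388 = 3499.76.
Efficiency loss = (9.020 − 1) × 388 = 3111.76.

3111.76 hours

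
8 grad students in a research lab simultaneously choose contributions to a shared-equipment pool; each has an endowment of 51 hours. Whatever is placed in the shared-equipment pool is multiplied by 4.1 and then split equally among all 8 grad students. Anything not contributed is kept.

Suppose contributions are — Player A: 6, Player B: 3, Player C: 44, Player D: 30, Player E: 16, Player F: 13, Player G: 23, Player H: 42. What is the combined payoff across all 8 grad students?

Total contributed: 6 + 3 + 44 + 30 + 16 + 13 + 23 + 42 = 177; total kept: 8 × 51 − 177 = 231.
The shared-equipment pool pays out 4.1 × 177 = 725.70 in aggregate.
Group total = 231 + 725.70 = 956.70.

956.70 hours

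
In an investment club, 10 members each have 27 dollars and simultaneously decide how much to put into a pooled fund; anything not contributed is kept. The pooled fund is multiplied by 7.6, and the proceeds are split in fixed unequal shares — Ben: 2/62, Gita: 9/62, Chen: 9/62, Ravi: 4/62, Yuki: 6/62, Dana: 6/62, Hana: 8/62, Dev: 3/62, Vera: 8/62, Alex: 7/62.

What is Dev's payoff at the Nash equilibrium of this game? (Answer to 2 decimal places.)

Player j's private return per contributed unit is 7.6 × (j's share). Contributing is weakly dominant for j when that share is at least 1/7.6 = 0.1316, and contributing 0 is dominant otherwise.
Gita and Chen are above the threshold, contributing 27 each; the remaining 8 contribute 0. Total contributed: 54.
Dev keeps 27 and receives 7.6 × 54 × 3/62 = 19.86 from the pooled fund, for a payoff of 46.86.

46.86 dollars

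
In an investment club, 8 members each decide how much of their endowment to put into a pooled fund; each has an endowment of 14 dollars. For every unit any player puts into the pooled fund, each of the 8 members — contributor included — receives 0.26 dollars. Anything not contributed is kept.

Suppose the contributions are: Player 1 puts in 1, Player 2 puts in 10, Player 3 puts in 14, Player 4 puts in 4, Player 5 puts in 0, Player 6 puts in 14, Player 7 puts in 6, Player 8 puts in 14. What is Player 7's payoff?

24.38 dollars

Total contributed: 1 + 10 + 14 + 4 + 0 + 14 + 6 + 14 = 63.
Each receives 0.26 × 63 = 16.38 from the pooled fund.
Player 7 keeps 14 − 6 = 8, so Player 7's payoff is 8 + 16.38 = 24.38.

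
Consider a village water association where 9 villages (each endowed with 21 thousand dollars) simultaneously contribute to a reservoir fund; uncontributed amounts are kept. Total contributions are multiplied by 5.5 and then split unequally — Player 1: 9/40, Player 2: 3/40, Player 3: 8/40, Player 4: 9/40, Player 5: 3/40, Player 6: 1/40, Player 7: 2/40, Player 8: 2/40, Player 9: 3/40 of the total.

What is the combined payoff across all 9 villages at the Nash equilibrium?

A player with share s gets back 5.5·s per unit contributed, so full contribution is dominant for anyone with s > 1/5.5 = 0.1818 and zero contribution is dominant for anyone below.
Player 1, Player 3 and Player 4 clear that bar, contributing 21 each; the remaining 6 contribute 0. Total contributed: 63.
The reservoir fund pays out 5.5 × 63 = 346.50 in total (split across the unequal shares, but the aggregate is all that matters for the group sum).
The 6 free-riders keep 21 each, adding 126. Group total = 126 + 346.50 = 472.50.

472.50 thousand dollars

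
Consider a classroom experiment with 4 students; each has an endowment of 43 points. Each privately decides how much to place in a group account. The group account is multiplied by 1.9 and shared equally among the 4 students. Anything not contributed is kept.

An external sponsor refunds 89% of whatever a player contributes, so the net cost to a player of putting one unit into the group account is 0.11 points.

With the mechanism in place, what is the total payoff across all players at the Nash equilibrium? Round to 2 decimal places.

Under the mechanism each unit contributed yields (1.9/4) / 0.11 = 4.3182 back to its contributor per unit of net cost, which exceeds 1, making full contribution the dominant choice for everyone.
So the Nash equilibrium is full contribution by all 4; the group earns 4 × (43 × 0.89 + 1.9 × 43) = 479.88.

479.88 points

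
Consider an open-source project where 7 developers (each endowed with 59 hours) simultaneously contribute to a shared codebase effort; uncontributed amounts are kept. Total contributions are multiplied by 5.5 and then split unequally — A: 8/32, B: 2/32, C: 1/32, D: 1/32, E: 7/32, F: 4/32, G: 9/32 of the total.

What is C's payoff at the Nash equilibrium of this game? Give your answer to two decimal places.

A player with share s gets back 5.5·s per unit contributed, so full contribution is dominant for anyone with s > 1/5.5 = 0.1818 and zero contribution is dominant for anyone below.
A, E and G clear that bar, contributing 59 each; the remaining 4 contribute 0. Total contributed: 177.
C keeps 59 and receives 5.5 × 177 × 1/32 = 30.42 from the shared codebase effort, for a payoff of 89.42.

89.42 hours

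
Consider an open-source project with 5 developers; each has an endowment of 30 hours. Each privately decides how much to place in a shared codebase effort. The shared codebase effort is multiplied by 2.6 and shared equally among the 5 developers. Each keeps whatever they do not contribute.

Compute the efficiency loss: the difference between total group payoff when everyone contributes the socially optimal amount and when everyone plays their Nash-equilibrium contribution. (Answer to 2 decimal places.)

240.00 hours

Each contributed unit returns 2.6/5 = 0.5200 to its contributor — below 1 — so contributing 0 is dominant for every player. At the Nash equilibrium everyone keeps their 30, and the group total is 5 × 30 = 150.
Each contributed unit returns 2.600 to the group as a whole (0.5200 to each of 5 players), which exceeds 1, so the social optimum is full contribution: group total = 2.600 × 150 = 390.00.
Efficiency loss = 390.00 − 150 = 240.00.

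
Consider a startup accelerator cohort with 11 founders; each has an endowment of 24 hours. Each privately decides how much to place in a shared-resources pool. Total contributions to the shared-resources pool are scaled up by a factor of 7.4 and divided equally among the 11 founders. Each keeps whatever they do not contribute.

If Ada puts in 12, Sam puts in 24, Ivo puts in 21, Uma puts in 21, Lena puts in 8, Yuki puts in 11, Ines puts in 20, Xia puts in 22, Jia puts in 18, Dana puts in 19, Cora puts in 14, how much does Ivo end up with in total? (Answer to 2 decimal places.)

130.82 hours

Total contributed: 12 + 24 + 21 + 21 + 8 + 11 + 20 + 22 + 18 + 19 + 14 = 190.
Each receives 7.4 × 190 / 11 = 127.82 from the shared-resources pool.
Ivo keeps 24 − 21 = 3, so Ivo's payoff is 3 + 127.82 = 130.82.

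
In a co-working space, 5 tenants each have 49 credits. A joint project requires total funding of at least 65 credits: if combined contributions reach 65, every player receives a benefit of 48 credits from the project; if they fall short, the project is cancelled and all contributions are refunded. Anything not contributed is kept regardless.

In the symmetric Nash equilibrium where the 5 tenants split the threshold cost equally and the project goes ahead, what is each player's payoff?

84 credits

Equal share of the threshold: 65/5 = 13.
At this profile no one gains by cutting their contribution: any cut drops the total below 65, the project is cancelled, contributions are refunded, and the deviator ends with 49, which is less than 49 − 13 + 48 = 84. Contributing more than 13 just wastes the excess. So contributing exactly 13 is a best response.
Each player's payoff: 49 − 13 + 48 = 84.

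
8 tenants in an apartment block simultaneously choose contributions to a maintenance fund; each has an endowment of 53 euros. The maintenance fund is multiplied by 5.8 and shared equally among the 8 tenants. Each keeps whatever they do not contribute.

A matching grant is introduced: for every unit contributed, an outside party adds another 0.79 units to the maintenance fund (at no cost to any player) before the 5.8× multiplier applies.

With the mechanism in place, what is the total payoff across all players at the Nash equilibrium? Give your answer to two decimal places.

4401.97 euros

Under the mechanism each unit contributed yields 5.8 × 1.79 / 8 = 1.2978 back to its contributor per unit of net cost, which exceeds 1, making full contribution the dominant choice for everyone.
At the Nash equilibrium everyone contributes 53. Group total payoff = 5.8 × 1.79 × 424 = 4401.97.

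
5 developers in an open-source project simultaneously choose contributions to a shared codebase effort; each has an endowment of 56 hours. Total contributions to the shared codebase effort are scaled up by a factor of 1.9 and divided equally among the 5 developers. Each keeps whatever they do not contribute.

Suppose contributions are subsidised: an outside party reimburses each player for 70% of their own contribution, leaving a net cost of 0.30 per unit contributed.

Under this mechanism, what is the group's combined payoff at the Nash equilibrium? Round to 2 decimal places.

728.00 hours

With the mechanism, a contributed unit returns (1.9/5) / 0.30 = 1.2667 per unit of net cost to the contributor — now above 1 — so contributing fully is weakly dominant for every player.
At the Nash equilibrium everyone contributes 56. Group total payoff = 5 × (56 × 0.70 + 1.9 × 56) = 728.00.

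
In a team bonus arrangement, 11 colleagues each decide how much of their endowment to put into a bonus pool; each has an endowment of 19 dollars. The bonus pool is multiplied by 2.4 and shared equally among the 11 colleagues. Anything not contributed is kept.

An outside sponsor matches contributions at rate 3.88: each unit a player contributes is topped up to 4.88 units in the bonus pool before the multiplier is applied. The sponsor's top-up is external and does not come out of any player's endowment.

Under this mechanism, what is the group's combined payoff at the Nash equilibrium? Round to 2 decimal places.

Under the mechanism each unit contributed yields 2.4 × 4.88 / 11 = 1.0647 back to its contributor per unit of net cost, which exceeds 1, making full contribution the dominant choice for everyone.
So the Nash equilibrium is full contribution by all 11; the group earns 2.4 × 4.88 × 209 = 2447.81.

2447.81 dollars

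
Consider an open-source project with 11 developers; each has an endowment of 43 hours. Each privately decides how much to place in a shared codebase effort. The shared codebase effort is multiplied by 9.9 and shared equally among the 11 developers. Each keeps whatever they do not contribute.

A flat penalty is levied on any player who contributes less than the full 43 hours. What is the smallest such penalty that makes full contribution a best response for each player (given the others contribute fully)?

Given the others contribute fully, the best deviation is to contribute 0 (any partial contribution still incurs the fine and gives up units whose private return 0.9000 is below 1).
Deviating from 43 to 0 saves 43 hours but forfeits the deviator's share of the drop in the shared codebase effort: 9.9/11 × 43 = 38.70.
So the deviation gain is 43 − 38.70 = 4.30, and the fine must be at least 4.30 hours to wipe it out.

4.30 hours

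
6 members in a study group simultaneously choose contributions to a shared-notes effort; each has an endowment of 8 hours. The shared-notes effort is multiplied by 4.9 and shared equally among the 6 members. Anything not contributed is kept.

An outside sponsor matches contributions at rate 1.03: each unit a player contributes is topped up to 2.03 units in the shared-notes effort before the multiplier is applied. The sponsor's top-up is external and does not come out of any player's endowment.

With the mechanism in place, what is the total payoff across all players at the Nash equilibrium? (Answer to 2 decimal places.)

With the mechanism, a contributed unit returns 4.9 × 2.03 / 6 = 1.6578 per unit of net cost to the contributor — now above 1 — so contributing fully is weakly dominant for every player.
So the Nash equilibrium is full contribution by all 6; the group earns 4.9 × 2.03 × 48 = 477.46.

477.46 hours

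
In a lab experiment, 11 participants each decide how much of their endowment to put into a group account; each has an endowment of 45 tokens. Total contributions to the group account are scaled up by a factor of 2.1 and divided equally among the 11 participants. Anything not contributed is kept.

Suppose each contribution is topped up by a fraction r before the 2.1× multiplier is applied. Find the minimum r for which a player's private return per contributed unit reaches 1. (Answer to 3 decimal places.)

With matching at rate r, one contributed unit becomes (1 + r) in the group account and returns 2.1 × (1 + r) / 11 to the contributor.
Setting this equal to 1: 1 + r = 11/2.1 = 5.2381.
So the minimum matching rate is r = 5.2381 − 1 = 4.238.

4.238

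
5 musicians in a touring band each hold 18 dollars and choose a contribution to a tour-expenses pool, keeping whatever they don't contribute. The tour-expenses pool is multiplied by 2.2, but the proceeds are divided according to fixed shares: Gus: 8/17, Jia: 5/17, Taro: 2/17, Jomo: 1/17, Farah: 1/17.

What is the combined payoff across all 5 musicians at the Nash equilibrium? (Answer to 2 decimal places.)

Player j's private return per contributed unit is 2.2 × (j's share). Contributing is weakly dominant for j when that share is at least 1/2.2 = 0.4545, and contributing 0 is dominant otherwise.
The only share above 0.4545 is Gus's 8/17, contributing 18; the remaining 4 contribute 0. Total contributed: 18.
The tour-expenses pool pays out 2.2 × 18 = 39.60 in total (split across the unequal shares, but the aggregate is all that matters for the group sum).
The 4 free-riders keep 18 each, adding 72. Group total = 72 + 39.60 = 111.60.

111.60 dollars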